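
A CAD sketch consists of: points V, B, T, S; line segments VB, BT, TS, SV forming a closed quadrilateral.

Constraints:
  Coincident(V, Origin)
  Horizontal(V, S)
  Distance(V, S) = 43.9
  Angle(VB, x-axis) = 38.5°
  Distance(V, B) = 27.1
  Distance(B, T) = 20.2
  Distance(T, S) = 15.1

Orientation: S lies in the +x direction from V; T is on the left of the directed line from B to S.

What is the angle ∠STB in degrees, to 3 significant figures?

106°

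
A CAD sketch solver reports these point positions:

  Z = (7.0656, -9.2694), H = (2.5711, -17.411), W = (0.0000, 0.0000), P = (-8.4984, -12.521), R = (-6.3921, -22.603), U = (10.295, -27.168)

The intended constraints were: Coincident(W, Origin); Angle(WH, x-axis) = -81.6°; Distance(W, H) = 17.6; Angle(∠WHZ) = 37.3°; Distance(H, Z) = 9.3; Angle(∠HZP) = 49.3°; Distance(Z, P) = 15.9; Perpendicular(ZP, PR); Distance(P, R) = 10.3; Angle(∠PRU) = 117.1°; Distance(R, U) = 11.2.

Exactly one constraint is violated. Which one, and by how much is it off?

Distance(R, U) = 11.2 — off by 6.10.

W = (0.00, 0.00) ✓; WH at -81.60° ✓; |WH| = 17.60 ✓; ∠WHZ = 37.30° ✓; |HZ| = 9.300 ✓; ∠HZP = 49.30° ✓; |ZP| = 15.90 ✓; ∠(ZP, PR) = 90.00° ✓; |PR| = 10.30 ✓; ∠PRU = 117.1° ✓; |RU| = 17.30 ✗.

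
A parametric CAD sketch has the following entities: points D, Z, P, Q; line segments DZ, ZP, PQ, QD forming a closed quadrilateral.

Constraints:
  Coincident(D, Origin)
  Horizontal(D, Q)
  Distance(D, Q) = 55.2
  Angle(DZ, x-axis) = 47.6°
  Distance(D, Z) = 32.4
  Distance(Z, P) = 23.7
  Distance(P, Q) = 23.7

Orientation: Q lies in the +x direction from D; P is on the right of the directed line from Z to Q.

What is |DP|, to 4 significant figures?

31.70

Checks: |ZP| = 23.70 ✓; |PQ| = 23.70 ✓.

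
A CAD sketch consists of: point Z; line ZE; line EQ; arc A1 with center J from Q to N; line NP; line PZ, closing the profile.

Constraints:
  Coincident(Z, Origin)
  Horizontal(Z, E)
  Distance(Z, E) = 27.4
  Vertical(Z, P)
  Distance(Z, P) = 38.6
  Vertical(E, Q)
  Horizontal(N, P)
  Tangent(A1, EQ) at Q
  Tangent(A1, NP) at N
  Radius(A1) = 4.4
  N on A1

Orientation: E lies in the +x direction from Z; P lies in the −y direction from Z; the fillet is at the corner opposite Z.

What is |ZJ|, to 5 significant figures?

41.215

Z and P share the same x with |ZP| = 38.6 and P on the −y side, so P = (0.0000, -38.600). The virtual corner opposite Z is at (27.400, -38.600). The tangent condition forces JQ to be normal to EQ and since A1 is tangent to NP there, JN ⟂ NP, with radius 4.4, so the center J sits 4.4 in from both sides at J = (23.000, -34.200). Then |ZJ| = |J − Z| = 41.215.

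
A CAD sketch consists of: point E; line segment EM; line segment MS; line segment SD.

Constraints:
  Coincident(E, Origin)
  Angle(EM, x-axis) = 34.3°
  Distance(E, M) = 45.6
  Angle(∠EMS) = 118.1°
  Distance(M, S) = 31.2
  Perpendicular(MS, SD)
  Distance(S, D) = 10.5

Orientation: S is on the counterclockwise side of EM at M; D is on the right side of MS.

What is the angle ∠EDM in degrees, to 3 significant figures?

25.3°

∠EMS = 118.1°, so MS runs at 34.3° + (180° − 118.1°) = 96.2° from the x-axis; with |MS| = 31.2, S = M + 31.2·(cos 96.2°, sin 96.2°) = (34.3, 56.7). MS ⟂ SD; with |SD| = 10.5 on the right of MS, D = S + 10.5·(0.994, 0.108) = (44.7, 57.8). Then cos ∠EDM = DE·DM / (|DE||DM|), giving 25.3°.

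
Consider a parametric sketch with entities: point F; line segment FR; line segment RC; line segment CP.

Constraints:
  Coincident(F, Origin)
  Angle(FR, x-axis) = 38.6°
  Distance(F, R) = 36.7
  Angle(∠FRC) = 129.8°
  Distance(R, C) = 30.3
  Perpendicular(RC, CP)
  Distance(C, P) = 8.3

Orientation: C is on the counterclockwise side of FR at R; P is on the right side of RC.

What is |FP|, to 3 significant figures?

65.0

∠FRC = 129.8°, so RC runs at 38.6° + (180° − 129.8°) = 88.8° from the x-axis; with |RC| = 30.3, C = R + 30.3·(cos 88.8°, sin 88.8°) = (29.3, 53.2). RC is perpendicular to CP; with |CP| = 8.3 on the right of RC, P = C + 8.3·(1.00, -0.0209) = (37.6, 53.0). Then |FP| = |P − F| = 65.0.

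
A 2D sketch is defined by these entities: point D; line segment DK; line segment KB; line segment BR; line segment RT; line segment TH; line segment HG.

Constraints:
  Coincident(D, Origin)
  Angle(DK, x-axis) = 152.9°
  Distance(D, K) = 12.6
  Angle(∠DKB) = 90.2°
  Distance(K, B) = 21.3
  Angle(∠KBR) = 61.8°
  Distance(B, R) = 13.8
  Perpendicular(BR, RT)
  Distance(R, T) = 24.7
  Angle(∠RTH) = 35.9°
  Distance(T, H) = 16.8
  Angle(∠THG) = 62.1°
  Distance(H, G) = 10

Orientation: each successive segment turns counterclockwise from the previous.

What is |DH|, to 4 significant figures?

17.33

D is at the origin; DK runs at 152.9° with length 12.6, so K = (-11.22, 5.740). ∠DKB = 90.2° gives KB at -117.3° from the x-axis; with |KB| = 21.3, B = (-20.99, -13.19). ∠KBR = 61.8° gives BR at 0.9000° from the x-axis; with |BR| = 13.8, R = (-7.188, -12.97). The perpendicularity gives RT at right angles to BR, so RT runs at 90.90°; with |RT| = 24.7, T = (-7.576, 11.73). ∠RTH = 35.9° gives TH at -125.0° from the x-axis; with |TH| = 16.8, H = (-17.21, -2.036). Then |DH| = |H − D| = 17.33.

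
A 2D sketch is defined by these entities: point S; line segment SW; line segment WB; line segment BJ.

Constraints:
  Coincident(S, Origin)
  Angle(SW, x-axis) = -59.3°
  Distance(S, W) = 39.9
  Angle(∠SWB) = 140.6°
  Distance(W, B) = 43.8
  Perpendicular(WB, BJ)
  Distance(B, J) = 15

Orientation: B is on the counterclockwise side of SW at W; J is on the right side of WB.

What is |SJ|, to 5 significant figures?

84.830

S is at the origin; SW runs at -59.3° with length 39.9, so W = 39.9·(cos -59.3°, sin -59.3°) = (20.371, -34.308). ∠SWB = 140.6°, so WB runs at -59.3° + (180° − 140.6°) = -19.900° from the x-axis; with |WB| = 43.8, B = W + 43.8·(cos -19.900°, sin -19.900°) = (61.555, -49.217). WB is perpendicular to BJ; with |BJ| = 15.0 on the right of WB, J = B + 15.0·(-0.34038, -0.94029) = (56.450, -63.321). Then |SJ| = |J − S| = 84.830.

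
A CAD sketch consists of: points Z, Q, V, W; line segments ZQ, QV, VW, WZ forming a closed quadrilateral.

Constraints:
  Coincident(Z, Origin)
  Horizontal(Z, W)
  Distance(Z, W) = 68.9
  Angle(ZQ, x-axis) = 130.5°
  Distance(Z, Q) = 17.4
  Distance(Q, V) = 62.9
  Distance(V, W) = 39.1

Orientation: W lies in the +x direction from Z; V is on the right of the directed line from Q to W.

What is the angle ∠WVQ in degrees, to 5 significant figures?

103.18°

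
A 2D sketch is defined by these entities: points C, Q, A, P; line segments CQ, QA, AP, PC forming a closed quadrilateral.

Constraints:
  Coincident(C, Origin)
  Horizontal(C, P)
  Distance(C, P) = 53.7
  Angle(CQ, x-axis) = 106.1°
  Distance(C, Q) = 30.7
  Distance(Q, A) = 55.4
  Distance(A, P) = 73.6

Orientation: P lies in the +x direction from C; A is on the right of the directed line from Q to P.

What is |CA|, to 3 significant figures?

29.7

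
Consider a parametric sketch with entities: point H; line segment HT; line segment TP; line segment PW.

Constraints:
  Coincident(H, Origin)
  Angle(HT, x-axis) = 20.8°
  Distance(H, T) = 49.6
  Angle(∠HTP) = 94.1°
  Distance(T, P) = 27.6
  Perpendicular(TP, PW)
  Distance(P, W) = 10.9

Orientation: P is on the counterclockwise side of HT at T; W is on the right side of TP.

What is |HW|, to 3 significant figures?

67.9

H is at the origin; HT runs at 20.8° with length 49.6, so T = 49.6·(cos 20.8°, sin 20.8°) = (46.4, 17.6). ∠HTP = 94.1°, so TP runs at 20.8° + (180° − 94.1°) = 107° from the x-axis; with |TP| = 27.6, P = T + 27.6·(cos 107°, sin 107°) = (38.4, 44.0). The perpendicularity gives PW at right angles to TP; with |PW| = 10.9 on the right of TP, W = P + 10.9·(0.958, 0.287) = (48.9, 47.2). Then |HW| = |W − H| = 67.9.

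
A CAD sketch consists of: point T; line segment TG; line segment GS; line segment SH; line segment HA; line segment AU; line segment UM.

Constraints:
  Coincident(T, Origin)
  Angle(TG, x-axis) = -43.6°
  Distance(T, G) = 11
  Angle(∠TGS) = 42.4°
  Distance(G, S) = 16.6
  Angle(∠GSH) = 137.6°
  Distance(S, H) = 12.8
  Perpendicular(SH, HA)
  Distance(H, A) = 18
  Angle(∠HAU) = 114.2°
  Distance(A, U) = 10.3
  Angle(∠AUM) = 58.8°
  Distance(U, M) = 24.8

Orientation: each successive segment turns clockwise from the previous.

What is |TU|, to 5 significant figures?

11.974

T is at the origin; TG runs at -43.6° with length 11.0, so G = (7.9659, -7.5858). ∠TGS = 42.4° gives GS at 178.80° from the x-axis; with |GS| = 16.6, S = (-8.6305, -7.2382). ∠GSH = 137.6° gives SH at 136.40° from the x-axis; with |SH| = 12.8, H = (-17.900, 1.5890). SH ⟂ HA, so HA runs at 46.400°; with |HA| = 18.0, A = (-5.4867, 14.624). ∠HAU = 114.2° gives AU at -19.400° from the x-axis; with |AU| = 10.3, U = (4.2285, 11.203). Then |TU| = |U − T| = 11.974.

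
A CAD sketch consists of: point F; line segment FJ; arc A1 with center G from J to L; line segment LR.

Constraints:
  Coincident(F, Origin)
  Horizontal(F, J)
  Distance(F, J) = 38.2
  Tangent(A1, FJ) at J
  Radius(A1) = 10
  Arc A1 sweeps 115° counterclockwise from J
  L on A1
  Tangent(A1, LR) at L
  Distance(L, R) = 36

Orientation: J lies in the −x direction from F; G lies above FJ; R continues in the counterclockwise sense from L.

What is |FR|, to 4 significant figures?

64.52

On A1, J sits at bearing -90° from G; a 115° counterclockwise sweep puts L at bearing 25°, so L = G + 10.0·(cos 25°, sin 25°) = (-29.14, 14.23). A1 meets LR tangentially, so GL is at right angles to LR, so LR runs along (−sin 25°, cos 25°); with |LR| = 36.0, R = (-44.35, 46.85). Then |FR| = |R − F| = 64.52.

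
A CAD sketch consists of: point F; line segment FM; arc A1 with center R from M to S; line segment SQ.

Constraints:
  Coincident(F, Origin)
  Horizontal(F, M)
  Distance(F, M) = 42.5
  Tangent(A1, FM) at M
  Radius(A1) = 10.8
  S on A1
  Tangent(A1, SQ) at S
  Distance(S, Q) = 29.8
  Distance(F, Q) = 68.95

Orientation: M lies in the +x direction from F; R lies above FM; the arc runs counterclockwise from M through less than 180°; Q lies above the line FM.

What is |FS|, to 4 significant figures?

54.06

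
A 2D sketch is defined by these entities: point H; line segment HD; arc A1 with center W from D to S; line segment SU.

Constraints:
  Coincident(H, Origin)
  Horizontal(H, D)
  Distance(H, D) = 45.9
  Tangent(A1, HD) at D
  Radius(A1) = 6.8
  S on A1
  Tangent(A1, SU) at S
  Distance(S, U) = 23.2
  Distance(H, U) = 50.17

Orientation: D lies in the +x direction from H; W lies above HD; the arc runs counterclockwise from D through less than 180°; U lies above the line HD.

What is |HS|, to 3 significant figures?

52.8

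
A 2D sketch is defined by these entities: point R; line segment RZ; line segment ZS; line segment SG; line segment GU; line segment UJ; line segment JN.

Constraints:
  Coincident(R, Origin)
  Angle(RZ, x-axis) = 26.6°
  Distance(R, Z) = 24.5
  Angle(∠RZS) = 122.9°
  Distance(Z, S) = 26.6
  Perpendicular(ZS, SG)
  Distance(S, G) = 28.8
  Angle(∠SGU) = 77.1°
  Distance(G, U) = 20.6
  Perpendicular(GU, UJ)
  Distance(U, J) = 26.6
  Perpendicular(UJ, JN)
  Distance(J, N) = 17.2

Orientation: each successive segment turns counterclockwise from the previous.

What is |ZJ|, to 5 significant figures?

12.578

∠SGU = 77.1° gives GU at -83.400° from the x-axis; with |GU| = 20.6, U = (-1.4327, 20.106). GU ⟂ UJ, so UJ runs at 6.6000°; with |UJ| = 26.6, J = (24.991, 23.164). Then |ZJ| = |J − Z| = 12.578.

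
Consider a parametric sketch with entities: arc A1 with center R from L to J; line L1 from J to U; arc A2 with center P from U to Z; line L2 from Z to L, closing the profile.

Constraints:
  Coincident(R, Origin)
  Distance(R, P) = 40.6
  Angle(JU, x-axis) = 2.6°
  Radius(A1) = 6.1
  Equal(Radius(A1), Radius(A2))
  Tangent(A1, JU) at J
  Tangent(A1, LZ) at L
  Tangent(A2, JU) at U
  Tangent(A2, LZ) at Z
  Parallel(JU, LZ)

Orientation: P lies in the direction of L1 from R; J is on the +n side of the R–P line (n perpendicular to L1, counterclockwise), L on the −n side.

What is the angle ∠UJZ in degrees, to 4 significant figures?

16.73°

Tangency of A1 to both parallel lines with radius 6.1 puts J and L at R ± 6.1·n: J = (-0.2767, 6.094), L = (0.2767, -6.094). Equal radii place U and Z the same way about P: U = P + 6.1·n = (40.28, 7.935), Z = P − 6.1·n = (40.83, -4.252). Then cos ∠UJZ = JU·JZ / (|JU||JZ|), giving 16.73°.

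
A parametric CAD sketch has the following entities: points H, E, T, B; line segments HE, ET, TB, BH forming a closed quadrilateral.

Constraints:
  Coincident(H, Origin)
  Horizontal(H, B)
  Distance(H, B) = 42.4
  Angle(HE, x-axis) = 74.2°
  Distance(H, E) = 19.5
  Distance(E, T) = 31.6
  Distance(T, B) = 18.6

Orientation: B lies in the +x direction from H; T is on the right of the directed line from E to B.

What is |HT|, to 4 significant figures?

25.56

Checks: |ET| = 31.60 ✓; |TB| = 18.60 ✓.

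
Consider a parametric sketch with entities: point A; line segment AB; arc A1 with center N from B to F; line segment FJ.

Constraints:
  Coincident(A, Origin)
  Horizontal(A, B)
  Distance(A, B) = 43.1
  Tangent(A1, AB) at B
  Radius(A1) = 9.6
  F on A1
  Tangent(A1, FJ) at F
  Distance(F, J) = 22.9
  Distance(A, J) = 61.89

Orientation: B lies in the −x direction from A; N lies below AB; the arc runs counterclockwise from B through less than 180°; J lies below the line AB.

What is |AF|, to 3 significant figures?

53.6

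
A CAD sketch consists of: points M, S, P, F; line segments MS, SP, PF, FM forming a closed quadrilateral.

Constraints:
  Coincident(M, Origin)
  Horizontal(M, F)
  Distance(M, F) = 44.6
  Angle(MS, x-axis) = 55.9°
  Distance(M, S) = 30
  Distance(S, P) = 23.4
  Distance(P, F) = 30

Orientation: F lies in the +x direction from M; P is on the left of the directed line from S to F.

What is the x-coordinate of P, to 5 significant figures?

39.730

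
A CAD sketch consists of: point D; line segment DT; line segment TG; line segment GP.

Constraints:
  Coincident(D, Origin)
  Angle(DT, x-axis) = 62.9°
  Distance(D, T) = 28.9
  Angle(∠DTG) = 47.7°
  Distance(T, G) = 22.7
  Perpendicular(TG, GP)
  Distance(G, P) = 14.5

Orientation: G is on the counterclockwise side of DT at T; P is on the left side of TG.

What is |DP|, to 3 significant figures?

7.60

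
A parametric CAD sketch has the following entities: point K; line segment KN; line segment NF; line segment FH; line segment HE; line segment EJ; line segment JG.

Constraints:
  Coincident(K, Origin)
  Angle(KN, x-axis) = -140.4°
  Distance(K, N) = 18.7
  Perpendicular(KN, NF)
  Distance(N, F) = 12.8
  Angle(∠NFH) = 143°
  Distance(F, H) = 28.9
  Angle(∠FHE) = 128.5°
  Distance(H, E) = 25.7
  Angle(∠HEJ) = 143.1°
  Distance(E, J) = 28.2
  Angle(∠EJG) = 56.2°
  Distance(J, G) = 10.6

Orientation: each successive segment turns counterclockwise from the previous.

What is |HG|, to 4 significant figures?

43.36

∠HEJ = 143.1° gives EJ at 75.00° from the x-axis; with |EJ| = 28.2, J = (49.39, 14.62). ∠EJG = 56.2° gives JG at -161.2° from the x-axis; with |JG| = 10.6, G = (39.35, 11.20). Then |HG| = |G − H| = 43.36.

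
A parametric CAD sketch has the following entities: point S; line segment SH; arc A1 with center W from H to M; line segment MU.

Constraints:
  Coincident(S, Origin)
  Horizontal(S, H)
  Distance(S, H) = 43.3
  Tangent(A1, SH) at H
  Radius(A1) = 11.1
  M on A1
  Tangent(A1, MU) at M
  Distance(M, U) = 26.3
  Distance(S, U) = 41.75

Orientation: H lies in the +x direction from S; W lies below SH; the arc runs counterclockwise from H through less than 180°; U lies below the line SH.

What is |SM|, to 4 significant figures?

33.61

Checks: |WM| = 11.10 ✓; ∠(WM, MU) = 90.00° ✓; |MU| = 26.30 ✓; |SU| = 41.75 ✓.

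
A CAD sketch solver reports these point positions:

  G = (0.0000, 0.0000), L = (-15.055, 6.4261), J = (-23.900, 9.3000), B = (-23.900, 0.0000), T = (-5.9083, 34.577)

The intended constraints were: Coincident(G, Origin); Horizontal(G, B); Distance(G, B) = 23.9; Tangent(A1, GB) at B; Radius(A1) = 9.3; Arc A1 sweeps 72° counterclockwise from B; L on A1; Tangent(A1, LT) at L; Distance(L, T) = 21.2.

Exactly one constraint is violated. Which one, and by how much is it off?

Distance(L, T) = 21.2 — off by 8.40.

G = (0.00, 0.00) ✓; G.y = 0.00, B.y = 0.00 ✓; |GB| = 23.90 ✓; ∠(JB, BG) = 90.00° ✓; |JB| = 9.300 ✓; bearing(J→L) − bearing(J→B) = 72.00° ✓; |JL| = 9.300 ✓; ∠(JL, LT) = 90.00° ✓; |LT| = 29.60 ✗.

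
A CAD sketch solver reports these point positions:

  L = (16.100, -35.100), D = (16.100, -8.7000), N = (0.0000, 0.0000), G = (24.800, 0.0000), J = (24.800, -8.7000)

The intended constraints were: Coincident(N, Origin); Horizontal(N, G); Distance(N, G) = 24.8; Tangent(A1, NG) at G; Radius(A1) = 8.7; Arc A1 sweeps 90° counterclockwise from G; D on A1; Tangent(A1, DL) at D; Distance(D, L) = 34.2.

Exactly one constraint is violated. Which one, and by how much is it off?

Distance(D, L) = 34.2 — off by 7.80.

N = (0.00, 0.00) ✓; N.y = 0.00, G.y = 0.00 ✓; |NG| = 24.80 ✓; ∠(JG, GN) = 90.00° ✓; |JG| = 8.700 ✓; bearing(J→D) − bearing(J→G) = 90.00° ✓; |JD| = 8.700 ✓; ∠(JD, DL) = 90.00° ✓; |DL| = 26.40 ✗.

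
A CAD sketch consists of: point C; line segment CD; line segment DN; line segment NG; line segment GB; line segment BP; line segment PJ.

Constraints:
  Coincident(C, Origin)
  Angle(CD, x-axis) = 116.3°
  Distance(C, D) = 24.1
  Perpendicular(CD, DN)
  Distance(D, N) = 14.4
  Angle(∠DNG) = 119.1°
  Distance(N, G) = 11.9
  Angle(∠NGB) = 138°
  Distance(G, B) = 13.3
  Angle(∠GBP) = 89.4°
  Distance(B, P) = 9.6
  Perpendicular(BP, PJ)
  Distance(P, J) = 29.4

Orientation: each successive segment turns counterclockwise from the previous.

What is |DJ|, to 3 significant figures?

16.5

C is at the origin; CD runs at 116.3° with length 24.1, so D = (-10.7, 21.6). The perpendicularity gives DN at right angles to CD, so DN runs at -154°; with |DN| = 14.4, N = (-23.6, 15.2). ∠DNG = 119.1° gives NG at -92.8° from the x-axis; with |NG| = 11.9, G = (-24.2, 3.34). ∠NGB = 138.0° gives GB at -50.8° from the x-axis; with |GB| = 13.3, B = (-15.8, -6.97). ∠GBP = 89.4° gives BP at 39.8° from the x-axis; with |BP| = 9.6, P = (-8.39, -0.822). BP ⟂ PJ, so PJ runs at 130°; with |PJ| = 29.4, J = (-27.2, 21.8). Then |DJ| = |J − D| = 16.5.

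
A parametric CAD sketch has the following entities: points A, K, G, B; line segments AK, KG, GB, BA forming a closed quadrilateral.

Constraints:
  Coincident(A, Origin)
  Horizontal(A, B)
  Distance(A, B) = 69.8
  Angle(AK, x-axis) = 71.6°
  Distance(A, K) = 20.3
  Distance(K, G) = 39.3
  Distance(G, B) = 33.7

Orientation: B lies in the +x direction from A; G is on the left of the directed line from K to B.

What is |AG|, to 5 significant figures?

51.135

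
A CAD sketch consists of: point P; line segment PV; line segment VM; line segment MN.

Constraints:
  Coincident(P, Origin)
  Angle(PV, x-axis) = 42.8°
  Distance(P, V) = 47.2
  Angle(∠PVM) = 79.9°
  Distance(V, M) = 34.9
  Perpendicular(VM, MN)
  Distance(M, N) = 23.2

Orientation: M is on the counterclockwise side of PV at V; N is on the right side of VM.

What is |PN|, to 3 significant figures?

74.6

∠PVM = 79.9°, so VM runs at 42.8° + (180° − 79.9°) = 143° from the x-axis; with |VM| = 34.9, M = V + 34.9·(cos 143°, sin 143°) = (6.80, 53.1). The perpendicularity gives MN at right angles to VM; with |MN| = 23.2 on the right of VM, N = M + 23.2·(0.603, 0.798) = (20.8, 71.6). Then |PN| = |N − P| = 74.6.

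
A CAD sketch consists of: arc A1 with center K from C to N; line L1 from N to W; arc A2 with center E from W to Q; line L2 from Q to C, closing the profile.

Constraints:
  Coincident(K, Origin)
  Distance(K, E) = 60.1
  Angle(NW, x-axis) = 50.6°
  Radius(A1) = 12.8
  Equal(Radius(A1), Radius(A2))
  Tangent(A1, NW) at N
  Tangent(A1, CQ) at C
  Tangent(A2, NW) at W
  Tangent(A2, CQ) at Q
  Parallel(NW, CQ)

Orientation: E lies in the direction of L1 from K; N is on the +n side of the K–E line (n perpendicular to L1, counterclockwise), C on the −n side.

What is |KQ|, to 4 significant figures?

61.45

Tangency of A1 to both parallel lines with radius 12.8 puts N and C at K ± 12.8·n: N = (-9.891, 8.125), C = (9.891, -8.125). Equal radii place W and Q the same way about E: W = E + 12.8·n = (28.26, 54.57), Q = E − 12.8·n = (48.04, 38.32). Then |KQ| = |Q − K| = 61.45.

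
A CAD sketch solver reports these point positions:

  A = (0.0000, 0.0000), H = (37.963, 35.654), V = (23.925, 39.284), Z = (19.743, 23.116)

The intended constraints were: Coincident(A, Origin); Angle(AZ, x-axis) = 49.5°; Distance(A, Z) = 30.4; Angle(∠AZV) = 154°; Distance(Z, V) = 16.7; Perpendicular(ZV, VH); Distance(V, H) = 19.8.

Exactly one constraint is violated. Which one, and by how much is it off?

Distance(V, H) = 19.8 — off by 5.30.

A = (0.00, 0.00) ✓; AZ at 49.50° ✓; |AZ| = 30.40 ✓; ∠AZV = 154.0° ✓; |ZV| = 16.70 ✓; ∠(ZV, VH) = 90.00° ✓; |VH| = 14.50 ✗.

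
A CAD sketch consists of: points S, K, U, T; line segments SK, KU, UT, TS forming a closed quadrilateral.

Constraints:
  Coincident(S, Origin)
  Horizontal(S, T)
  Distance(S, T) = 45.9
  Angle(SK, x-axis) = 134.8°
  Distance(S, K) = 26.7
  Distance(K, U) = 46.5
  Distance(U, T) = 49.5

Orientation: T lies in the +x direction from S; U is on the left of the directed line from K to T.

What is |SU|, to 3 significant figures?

47.7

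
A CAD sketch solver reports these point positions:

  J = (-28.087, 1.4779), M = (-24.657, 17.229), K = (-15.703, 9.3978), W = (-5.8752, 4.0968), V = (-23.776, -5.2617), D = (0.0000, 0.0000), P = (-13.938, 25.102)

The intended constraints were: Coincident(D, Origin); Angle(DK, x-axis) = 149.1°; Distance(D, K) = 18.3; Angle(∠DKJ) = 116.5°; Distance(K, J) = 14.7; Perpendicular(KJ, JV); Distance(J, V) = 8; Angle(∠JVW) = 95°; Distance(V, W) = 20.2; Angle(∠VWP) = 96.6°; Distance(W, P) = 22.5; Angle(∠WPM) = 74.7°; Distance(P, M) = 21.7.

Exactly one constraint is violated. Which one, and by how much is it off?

Distance(P, M) = 21.7 — off by 8.40.

D = (0.00, 0.00) ✓; DK at 149.1° ✓; |DK| = 18.30 ✓; ∠DKJ = 116.5° ✓; |KJ| = 14.70 ✓; ∠(KJ, JV) = 90.01° ✓; |JV| = 8.000 ✓; ∠JVW = 95.00° ✓; |VW| = 20.20 ✓; ∠VWP = 96.60° ✓; |WP| = 22.50 ✓; ∠WPM = 74.70° ✓; |PM| = 13.30 ✗.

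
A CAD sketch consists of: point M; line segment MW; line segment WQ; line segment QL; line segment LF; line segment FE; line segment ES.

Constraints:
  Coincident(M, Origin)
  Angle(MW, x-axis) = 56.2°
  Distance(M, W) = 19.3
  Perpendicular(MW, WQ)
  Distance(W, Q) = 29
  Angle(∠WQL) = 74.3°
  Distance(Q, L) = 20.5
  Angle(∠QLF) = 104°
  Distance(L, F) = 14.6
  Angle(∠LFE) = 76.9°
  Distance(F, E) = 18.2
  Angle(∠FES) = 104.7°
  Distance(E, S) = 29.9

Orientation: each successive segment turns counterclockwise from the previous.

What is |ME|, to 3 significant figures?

22.2

∠QLF = 104.0° gives LF at -32.1° from the x-axis; with |LF| = 14.6, F = (-7.36, 4.93). ∠LFE = 76.9° gives FE at 71.0° from the x-axis; with |FE| = 18.2, E = (-1.44, 22.1). Then |ME| = |E − M| = 22.2.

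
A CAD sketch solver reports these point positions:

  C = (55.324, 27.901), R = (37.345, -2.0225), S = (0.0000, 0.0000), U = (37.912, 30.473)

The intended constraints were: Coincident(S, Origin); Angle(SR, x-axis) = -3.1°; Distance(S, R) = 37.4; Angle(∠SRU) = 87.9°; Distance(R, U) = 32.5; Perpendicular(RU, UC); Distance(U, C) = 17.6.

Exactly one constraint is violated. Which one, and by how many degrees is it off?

Perpendicular(RU, UC) — off by 7.40°.

S = (0.00, 0.00) ✓; SR at -3.100° ✓; |SR| = 37.40 ✓; ∠SRU = 87.90° ✓; |RU| = 32.50 ✓; ∠(RU, UC) = 97.40° ✗; |UC| = 17.60 ✓.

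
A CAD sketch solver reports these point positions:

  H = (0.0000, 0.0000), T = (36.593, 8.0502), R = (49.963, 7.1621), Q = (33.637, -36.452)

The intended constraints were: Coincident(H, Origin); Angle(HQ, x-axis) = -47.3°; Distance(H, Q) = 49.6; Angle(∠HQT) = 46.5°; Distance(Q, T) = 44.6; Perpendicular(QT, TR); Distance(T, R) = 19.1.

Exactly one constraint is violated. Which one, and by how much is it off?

Distance(T, R) = 19.1 — off by 5.70.

H = (0.00, 0.00) ✓; HQ at -47.30° ✓; |HQ| = 49.60 ✓; ∠HQT = 46.50° ✓; |QT| = 44.60 ✓; ∠(QT, TR) = 90.00° ✓; |TR| = 13.40 ✗.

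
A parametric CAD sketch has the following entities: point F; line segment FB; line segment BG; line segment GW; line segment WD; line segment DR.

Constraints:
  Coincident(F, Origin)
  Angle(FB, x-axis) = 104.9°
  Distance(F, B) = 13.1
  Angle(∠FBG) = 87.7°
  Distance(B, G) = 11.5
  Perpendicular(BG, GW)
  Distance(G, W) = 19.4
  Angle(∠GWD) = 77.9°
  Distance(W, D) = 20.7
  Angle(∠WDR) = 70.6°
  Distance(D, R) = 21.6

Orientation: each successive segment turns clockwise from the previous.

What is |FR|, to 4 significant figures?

16.57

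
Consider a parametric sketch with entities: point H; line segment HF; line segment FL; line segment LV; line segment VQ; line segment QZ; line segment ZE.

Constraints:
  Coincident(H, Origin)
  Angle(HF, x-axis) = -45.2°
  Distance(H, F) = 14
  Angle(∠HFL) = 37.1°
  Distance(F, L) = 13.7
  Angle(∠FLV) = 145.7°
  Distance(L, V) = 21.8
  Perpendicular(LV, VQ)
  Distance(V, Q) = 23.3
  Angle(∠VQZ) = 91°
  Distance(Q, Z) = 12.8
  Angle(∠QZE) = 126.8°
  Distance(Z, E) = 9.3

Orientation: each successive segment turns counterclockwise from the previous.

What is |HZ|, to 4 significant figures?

16.39

The perpendicularity gives VQ at right angles to LV, so VQ runs at -138.0°; with |VQ| = 23.3, Q = (-23.87, 4.252). ∠VQZ = 91.0° gives QZ at -49.00° from the x-axis; with |QZ| = 12.8, Z = (-15.48, -5.408). Then |HZ| = |Z − H| = 16.39.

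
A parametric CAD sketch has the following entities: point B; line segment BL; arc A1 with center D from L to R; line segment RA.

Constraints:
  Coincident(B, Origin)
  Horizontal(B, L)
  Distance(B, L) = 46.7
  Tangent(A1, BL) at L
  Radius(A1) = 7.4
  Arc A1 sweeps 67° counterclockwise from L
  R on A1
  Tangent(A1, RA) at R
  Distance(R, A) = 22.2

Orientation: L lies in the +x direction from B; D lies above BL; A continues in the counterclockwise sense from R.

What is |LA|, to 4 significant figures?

29.36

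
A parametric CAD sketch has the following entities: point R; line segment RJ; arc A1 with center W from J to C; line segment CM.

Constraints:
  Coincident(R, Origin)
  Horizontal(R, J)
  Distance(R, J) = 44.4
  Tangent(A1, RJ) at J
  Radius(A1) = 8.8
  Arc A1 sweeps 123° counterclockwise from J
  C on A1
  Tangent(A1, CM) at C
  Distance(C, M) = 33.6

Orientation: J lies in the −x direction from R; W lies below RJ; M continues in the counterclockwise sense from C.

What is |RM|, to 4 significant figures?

53.53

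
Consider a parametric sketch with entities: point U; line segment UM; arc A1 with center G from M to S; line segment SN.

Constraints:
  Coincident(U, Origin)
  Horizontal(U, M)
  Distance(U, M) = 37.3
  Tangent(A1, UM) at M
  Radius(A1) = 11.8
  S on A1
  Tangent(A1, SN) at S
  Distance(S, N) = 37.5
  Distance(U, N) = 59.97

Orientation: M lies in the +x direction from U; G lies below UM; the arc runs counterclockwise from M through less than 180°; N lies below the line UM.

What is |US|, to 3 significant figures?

29.1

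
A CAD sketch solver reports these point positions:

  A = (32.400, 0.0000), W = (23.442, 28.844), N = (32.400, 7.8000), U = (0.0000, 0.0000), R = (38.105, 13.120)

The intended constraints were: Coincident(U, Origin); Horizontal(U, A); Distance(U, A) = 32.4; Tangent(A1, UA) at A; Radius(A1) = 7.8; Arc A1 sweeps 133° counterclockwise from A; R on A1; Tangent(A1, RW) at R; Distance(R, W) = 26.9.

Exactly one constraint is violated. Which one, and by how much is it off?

Distance(R, W) = 26.9 — off by 5.40.

U = (0.00, 0.00) ✓; U.y = 0.00, A.y = 0.00 ✓; |UA| = 32.40 ✓; ∠(NA, AU) = 90.00° ✓; |NA| = 7.800 ✓; bearing(N→R) − bearing(N→A) = 133.0° ✓; |NR| = 7.801 ✓; ∠(NR, RW) = 90.00° ✓; |RW| = 21.50 ✗.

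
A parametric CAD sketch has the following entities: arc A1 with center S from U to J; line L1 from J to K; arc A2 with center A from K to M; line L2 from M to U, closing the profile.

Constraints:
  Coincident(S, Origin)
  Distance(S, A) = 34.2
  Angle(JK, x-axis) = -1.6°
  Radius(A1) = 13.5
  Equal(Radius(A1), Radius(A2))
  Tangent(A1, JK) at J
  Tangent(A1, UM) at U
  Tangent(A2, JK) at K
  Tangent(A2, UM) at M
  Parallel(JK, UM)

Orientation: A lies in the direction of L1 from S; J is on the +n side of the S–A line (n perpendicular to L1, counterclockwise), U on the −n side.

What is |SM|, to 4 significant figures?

36.77

The slot axis is L1's direction at -1.6°, so u = (cos -1.6°, sin -1.6°) = (0.9996, -0.02792) and n = (−sin -1.6°, cos -1.6°) = (0.02792, 0.9996). S is at the origin and A lies 34.2 along u from S, so A = 34.2·u = (34.19, -0.9549). Tangency of A1 to both parallel lines with radius 13.5 puts J and U at S ± 13.5·n: J = (0.3769, 13.49), U = (-0.3769, -13.49). Equal radii place K and M the same way about A: K = A + 13.5·n = (34.56, 12.54), M = A − 13.5·n = (33.81, -14.45). Then |SM| = |M − S| = 36.77.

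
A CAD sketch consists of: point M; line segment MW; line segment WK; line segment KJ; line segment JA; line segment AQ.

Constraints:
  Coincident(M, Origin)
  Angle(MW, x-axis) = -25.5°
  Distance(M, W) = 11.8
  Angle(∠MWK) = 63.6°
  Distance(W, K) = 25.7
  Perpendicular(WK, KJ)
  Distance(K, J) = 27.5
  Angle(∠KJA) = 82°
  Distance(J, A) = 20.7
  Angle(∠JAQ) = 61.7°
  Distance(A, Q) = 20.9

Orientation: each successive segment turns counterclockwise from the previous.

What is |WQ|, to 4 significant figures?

19.22

M is at the origin; MW runs at -25.5° with length 11.8, so W = (10.65, -5.080). ∠MWK = 63.6° gives WK at 90.90° from the x-axis; with |WK| = 25.7, K = (10.25, 20.62). The perpendicularity gives KJ at right angles to WK, so KJ runs at -179.1°; with |KJ| = 27.5, J = (-17.25, 20.18). ∠KJA = 82.0° gives JA at -81.10° from the x-axis; with |JA| = 20.7, A = (-14.05, -0.2659). ∠JAQ = 61.7° gives AQ at 37.20° from the x-axis; with |AQ| = 20.9, Q = (2.600, 12.37). Then |WQ| = |Q − W| = 19.22.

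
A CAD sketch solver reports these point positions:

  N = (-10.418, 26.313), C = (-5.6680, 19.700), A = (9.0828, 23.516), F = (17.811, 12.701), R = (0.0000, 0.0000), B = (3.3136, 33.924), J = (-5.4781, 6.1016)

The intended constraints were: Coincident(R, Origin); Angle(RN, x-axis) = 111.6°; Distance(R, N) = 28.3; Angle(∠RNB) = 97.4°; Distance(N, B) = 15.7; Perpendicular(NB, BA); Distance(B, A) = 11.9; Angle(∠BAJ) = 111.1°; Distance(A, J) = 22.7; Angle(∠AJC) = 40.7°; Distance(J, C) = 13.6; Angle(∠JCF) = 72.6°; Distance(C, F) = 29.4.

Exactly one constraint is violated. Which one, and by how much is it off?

Distance(C, F) = 29.4 — off by 4.90.

R = (0.00, 0.00) ✓; RN at 111.6° ✓; |RN| = 28.30 ✓; ∠RNB = 97.40° ✓; |NB| = 15.70 ✓; ∠(NB, BA) = 90.00° ✓; |BA| = 11.90 ✓; ∠BAJ = 111.1° ✓; |AJ| = 22.70 ✓; ∠AJC = 40.70° ✓; |JC| = 13.60 ✓; ∠JCF = 72.60° ✓; |CF| = 24.50 ✗.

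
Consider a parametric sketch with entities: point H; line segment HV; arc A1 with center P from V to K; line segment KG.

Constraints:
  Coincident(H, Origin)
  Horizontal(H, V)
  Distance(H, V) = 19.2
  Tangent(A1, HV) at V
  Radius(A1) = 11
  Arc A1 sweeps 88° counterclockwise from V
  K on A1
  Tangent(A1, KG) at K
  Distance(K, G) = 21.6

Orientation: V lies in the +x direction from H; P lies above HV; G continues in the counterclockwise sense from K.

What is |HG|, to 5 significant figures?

44.663

On A1, V sits at bearing -90° from P; an 88° counterclockwise sweep puts K at bearing -2°, so K = P + 11.0·(cos -2°, sin -2°) = (30.193, 10.616). Since A1 is tangent to KG there, PK ⟂ KG, so KG runs along (−sin -2°, cos -2°); with |KG| = 21.6, G = (30.947, 32.203). Then |HG| = |G − H| = 44.663.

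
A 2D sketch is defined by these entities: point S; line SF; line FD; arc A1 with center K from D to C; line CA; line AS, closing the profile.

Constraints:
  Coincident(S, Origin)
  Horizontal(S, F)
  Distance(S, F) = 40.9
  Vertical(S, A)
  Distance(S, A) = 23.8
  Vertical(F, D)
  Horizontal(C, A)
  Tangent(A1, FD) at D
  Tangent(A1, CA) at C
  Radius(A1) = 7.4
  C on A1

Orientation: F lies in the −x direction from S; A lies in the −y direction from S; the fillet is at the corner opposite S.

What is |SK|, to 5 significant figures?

37.299

S is at the origin; S and F share the same y with |SF| = 40.9 and F on the −x side, so F = (-40.900, 0.0000). S and A share the same x with |SA| = 23.8 and A on the −y side, so A = (0.0000, -23.800). The virtual corner opposite S is at (-40.900, -23.800). Since A1 is tangent to FD there, KD ⟂ FD and the tangent condition forces KC to be normal to CA, with radius 7.4, so the center K sits 7.4 in from both sides at K = (-33.500, -16.400). Then |SK| = |K − S| = 37.299.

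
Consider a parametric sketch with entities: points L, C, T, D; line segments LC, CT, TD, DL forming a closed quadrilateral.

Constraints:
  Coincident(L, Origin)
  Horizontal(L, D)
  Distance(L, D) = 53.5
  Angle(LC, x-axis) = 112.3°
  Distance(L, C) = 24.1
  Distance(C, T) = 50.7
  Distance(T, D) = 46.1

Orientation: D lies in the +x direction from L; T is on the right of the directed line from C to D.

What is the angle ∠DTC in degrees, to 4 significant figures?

86.64°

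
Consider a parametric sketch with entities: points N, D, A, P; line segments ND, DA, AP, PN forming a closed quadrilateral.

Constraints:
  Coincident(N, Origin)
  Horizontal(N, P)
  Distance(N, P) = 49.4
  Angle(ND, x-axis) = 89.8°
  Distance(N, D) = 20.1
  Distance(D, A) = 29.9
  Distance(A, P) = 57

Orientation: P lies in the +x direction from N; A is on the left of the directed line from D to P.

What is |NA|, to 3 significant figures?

48.3

N is at the origin; NP is horizontal with |NP| = 49.4 and P in +x, so P = (49.4, 0). ND runs at 89.8° with |ND| = 20.1, so D = (0.0702, 20.1). A is determined by |DA| = 29.9 and |AP| = 57.0 together: it lies at the intersection of circle(D, 29.9) and circle(P, 57.0). With |DP| = 53.3, the foot of the radical line on DP is 4.53 from D and the perpendicular offset is √(29.9² − 4.53²) = 29.6. Taking the left-of-DP solution: A = (15.4, 45.8).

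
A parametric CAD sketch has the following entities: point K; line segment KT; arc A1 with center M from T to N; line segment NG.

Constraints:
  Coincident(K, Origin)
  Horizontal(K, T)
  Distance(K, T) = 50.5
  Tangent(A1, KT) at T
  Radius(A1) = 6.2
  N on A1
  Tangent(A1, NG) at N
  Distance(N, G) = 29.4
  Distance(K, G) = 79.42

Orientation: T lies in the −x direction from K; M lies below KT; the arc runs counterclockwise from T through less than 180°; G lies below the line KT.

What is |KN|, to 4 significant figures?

54.66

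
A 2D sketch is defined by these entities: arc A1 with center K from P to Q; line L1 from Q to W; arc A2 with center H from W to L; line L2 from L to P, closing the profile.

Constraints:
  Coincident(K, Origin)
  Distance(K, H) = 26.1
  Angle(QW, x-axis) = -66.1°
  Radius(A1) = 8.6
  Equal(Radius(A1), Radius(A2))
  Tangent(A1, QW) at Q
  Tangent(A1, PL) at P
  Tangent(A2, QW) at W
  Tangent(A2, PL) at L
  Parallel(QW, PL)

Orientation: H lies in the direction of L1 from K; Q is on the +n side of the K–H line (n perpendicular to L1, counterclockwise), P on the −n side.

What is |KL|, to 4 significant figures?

27.48

The slot axis is L1's direction at -66.1°, so u = (cos -66.1°, sin -66.1°) = (0.4051, -0.9143) and n = (−sin -66.1°, cos -66.1°) = (0.9143, 0.4051). K is at the origin and H lies 26.1 along u from K, so H = 26.1·u = (10.57, -23.86). Tangency of A1 to both parallel lines with radius 8.6 puts Q and P at K ± 8.6·n: Q = (7.863, 3.484), P = (-7.863, -3.484). Equal radii place W and L the same way about H: W = H + 8.6·n = (18.44, -20.38), L = H − 8.6·n = (2.712, -27.35). Then |KL| = |L − K| = 27.48.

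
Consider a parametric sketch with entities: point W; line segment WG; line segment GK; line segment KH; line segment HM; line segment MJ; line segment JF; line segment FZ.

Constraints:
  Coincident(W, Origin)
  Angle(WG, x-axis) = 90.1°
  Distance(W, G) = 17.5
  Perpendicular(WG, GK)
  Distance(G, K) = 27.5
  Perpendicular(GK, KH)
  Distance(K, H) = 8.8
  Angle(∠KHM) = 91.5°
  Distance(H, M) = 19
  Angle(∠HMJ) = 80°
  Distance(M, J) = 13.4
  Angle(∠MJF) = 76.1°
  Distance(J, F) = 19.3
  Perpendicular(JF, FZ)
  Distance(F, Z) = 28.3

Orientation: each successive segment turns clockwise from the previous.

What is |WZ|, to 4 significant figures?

21.29

∠MJF = 76.1° gives JF at -22.30° from the x-axis; with |JF| = 19.3, F = (28.31, 14.15). The perpendicularity gives FZ at right angles to JF, so FZ runs at -112.3°; with |FZ| = 28.3, Z = (17.57, -12.03). Then |WZ| = |Z − W| = 21.29.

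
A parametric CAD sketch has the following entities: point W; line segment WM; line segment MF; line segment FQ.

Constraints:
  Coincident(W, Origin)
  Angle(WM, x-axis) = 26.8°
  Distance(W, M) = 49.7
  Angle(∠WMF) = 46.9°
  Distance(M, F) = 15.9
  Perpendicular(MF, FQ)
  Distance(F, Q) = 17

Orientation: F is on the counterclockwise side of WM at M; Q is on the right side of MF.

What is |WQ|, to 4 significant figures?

56.27

W is at the origin; WM runs at 26.8° with length 49.7, so M = 49.7·(cos 26.8°, sin 26.8°) = (44.36, 22.41). ∠WMF = 46.9°, so MF runs at 26.8° + (180° − 46.9°) = 159.9° from the x-axis; with |MF| = 15.9, F = M + 15.9·(cos 159.9°, sin 159.9°) = (29.43, 27.87). The perpendicularity gives FQ at right angles to MF; with |FQ| = 17.0 on the right of MF, Q = F + 17.0·(0.3437, 0.9391) = (35.27, 43.84). Then |WQ| = |Q − W| = 56.27.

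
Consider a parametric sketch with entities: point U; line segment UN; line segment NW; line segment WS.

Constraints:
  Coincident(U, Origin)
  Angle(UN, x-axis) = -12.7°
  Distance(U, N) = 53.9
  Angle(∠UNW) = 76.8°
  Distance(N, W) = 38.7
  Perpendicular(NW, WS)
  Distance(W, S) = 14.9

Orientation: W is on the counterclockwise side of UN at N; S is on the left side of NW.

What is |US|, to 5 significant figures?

45.918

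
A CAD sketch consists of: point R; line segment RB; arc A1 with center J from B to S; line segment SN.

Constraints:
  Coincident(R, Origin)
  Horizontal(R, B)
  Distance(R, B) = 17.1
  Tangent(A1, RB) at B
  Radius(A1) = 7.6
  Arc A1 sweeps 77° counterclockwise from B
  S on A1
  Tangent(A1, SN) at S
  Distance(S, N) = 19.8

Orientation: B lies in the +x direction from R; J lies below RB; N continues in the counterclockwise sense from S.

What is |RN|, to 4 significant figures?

25.72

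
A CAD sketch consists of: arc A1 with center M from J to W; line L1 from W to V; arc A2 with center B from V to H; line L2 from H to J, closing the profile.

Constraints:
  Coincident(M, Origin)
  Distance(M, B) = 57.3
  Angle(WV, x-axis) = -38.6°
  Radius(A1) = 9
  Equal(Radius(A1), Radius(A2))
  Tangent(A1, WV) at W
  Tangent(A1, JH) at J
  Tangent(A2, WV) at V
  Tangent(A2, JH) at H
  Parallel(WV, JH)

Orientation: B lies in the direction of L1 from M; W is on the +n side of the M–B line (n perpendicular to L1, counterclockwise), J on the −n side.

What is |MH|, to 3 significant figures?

58.0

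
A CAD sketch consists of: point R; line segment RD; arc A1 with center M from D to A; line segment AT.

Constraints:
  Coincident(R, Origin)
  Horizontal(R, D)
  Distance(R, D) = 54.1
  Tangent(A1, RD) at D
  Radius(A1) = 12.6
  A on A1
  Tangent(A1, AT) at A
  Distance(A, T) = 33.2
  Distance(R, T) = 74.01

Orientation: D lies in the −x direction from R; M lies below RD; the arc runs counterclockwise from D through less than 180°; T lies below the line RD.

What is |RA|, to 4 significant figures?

68.12

Checks: ∠(MD, DR) = 90.00° ✓; |MD| = 12.60 ✓; |MA| = 12.60 ✓; ∠(MA, AT) = 90.00° ✓; |AT| = 33.20 ✓; |RT| = 74.01 ✓.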